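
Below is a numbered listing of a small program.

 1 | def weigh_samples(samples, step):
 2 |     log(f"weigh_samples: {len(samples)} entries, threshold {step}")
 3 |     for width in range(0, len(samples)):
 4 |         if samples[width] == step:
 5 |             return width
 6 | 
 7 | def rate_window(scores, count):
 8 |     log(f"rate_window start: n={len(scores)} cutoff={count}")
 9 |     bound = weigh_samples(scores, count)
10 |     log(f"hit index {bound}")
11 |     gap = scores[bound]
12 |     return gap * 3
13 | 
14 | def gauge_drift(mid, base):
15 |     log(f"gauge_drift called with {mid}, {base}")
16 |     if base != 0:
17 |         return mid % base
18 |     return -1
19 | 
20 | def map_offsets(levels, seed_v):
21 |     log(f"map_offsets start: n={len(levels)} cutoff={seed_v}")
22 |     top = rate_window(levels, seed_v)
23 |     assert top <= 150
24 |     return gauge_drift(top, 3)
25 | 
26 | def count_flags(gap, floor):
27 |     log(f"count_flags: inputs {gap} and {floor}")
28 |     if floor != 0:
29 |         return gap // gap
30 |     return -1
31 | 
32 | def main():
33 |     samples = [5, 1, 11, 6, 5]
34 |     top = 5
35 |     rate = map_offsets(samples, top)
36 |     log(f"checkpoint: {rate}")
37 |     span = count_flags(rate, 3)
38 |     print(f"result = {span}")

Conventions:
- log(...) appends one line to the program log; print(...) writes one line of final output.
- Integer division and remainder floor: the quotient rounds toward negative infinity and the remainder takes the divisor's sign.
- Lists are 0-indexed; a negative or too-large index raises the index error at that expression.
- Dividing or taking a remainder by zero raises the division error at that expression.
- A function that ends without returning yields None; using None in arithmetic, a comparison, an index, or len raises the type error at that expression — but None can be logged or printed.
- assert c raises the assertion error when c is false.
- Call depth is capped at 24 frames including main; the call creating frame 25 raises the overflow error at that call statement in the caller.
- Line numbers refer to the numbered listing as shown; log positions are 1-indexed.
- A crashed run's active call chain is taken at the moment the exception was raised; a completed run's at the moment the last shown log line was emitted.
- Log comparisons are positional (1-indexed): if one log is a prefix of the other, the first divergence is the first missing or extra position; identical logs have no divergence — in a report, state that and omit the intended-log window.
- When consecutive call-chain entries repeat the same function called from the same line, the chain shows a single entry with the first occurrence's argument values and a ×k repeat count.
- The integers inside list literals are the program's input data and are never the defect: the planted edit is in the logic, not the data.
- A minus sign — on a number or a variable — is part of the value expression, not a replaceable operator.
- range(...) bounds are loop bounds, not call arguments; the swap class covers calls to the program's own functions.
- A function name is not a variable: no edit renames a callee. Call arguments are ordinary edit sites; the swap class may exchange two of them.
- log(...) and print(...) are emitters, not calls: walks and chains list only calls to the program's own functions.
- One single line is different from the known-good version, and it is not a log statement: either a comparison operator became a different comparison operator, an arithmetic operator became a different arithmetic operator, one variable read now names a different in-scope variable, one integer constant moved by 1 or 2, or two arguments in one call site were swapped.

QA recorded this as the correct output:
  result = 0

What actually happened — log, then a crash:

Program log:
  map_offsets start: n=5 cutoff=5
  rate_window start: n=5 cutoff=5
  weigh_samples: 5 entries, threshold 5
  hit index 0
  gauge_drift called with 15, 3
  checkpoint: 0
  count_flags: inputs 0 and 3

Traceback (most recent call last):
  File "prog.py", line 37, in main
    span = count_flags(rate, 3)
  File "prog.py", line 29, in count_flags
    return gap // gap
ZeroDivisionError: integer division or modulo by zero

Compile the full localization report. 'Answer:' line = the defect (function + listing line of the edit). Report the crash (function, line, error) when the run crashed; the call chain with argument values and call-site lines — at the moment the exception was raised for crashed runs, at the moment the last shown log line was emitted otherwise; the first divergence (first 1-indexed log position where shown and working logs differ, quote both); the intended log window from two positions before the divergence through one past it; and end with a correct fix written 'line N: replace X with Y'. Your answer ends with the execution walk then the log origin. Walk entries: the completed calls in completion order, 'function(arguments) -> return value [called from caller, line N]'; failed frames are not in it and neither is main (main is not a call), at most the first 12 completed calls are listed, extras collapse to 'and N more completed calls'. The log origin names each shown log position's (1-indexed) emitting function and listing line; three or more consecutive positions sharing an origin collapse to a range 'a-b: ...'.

Answer: the defect is in count_flags at line 29.
Key observation: All emitted log lines are correct; the crash alone marks the defect.
Crash: count_flags, line 29, ZeroDivisionError.
Call chain: main -> count_flags(0, 3) (called at line 37).
First divergence: there is none — every log position agrees.
Execution walk:
  weigh_samples([5, 1, 11, 6, 5], 5) -> 0  [called from rate_window, line 9]
  rate_window([5, 1, 11, 6, 5], 5) -> 15  [called from map_offsets, line 22]
  gauge_drift(15, 3) -> 0  [called from map_offsets, line 24]
  map_offsets([5, 1, 11, 6, 5], 5) -> 0  [called from main, line 35]
Log origins:
  1: logged in map_offsets at line 21
  2: logged in rate_window at line 8
  3: logged in weigh_samples at line 2
  4: logged in rate_window at line 10
  5: logged in gauge_drift at line 15
  6: logged in main at line 36
  7: logged in count_flags at line 27
A correct fix: line 29: replace `gap // gap` with `gap // floor`.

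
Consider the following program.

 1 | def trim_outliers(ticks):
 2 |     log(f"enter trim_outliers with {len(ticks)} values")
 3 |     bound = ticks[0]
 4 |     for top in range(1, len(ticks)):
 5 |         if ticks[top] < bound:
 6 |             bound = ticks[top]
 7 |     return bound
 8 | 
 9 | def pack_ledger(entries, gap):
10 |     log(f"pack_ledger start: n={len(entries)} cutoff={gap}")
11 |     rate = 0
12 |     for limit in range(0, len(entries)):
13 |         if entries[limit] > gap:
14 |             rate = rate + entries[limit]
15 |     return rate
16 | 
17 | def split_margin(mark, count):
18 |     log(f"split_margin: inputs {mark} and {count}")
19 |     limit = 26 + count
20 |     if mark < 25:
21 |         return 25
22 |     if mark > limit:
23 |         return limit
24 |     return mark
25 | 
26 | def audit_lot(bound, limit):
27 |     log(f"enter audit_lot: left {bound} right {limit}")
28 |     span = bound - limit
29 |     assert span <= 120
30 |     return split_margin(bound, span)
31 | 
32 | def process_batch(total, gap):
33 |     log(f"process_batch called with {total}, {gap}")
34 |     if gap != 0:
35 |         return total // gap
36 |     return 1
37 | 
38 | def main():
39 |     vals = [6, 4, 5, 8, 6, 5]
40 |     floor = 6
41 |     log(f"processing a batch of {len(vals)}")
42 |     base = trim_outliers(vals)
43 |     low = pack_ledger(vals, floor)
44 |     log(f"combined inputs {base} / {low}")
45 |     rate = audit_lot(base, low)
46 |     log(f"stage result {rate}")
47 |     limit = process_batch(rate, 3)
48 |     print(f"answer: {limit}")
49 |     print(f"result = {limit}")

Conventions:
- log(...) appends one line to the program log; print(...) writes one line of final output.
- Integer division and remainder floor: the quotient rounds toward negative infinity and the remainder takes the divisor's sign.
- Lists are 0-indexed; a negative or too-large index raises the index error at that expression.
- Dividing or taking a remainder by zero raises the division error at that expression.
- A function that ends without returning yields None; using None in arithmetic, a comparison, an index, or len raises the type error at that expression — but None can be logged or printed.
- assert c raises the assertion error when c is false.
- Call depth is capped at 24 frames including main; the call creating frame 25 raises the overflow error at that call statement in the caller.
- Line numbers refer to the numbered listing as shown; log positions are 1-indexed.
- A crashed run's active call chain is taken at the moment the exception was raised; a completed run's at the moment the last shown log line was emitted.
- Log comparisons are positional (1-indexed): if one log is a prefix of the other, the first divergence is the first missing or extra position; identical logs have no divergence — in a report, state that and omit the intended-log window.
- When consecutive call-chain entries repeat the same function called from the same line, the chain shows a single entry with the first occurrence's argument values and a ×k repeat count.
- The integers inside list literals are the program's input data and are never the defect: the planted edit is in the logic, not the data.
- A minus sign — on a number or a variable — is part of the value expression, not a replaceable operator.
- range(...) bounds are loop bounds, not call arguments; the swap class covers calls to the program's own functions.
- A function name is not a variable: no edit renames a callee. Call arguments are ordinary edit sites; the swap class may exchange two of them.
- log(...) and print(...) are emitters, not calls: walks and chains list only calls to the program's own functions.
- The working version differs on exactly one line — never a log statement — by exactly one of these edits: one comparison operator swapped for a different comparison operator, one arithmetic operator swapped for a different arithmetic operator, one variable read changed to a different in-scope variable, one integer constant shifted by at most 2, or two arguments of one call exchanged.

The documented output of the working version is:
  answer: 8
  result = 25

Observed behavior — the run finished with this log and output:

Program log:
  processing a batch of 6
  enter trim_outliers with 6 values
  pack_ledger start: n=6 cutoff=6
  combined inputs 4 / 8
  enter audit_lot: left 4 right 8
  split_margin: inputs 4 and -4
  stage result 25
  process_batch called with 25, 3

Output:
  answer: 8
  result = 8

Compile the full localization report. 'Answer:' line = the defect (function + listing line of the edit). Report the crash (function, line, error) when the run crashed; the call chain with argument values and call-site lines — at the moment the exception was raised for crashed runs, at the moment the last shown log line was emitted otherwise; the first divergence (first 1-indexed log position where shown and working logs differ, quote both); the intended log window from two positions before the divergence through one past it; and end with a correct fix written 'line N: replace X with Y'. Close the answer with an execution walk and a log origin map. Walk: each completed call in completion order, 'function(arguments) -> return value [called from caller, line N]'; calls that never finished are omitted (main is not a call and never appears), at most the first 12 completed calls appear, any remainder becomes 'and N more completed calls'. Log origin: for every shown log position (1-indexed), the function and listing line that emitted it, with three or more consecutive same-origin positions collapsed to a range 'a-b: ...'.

Answer: the defect is in main at line 49.
Core observation: Nothing in the log betrays the bug — only the output does.
Call chain: main -> process_batch(25, 3) (called at line 47).
First divergence: none (the log streams are identical).
Execution walk:
  trim_outliers([6, 4, 5, 8, 6, 5]) -> 4  [called from main, line 42]
  pack_ledger([6, 4, 5, 8, 6, 5], 6) -> 8  [called from main, line 43]
  split_margin(4, -4) -> 25  [called from audit_lot, line 30]
  audit_lot(4, 8) -> 25  [called from main, line 45]
  process_batch(25, 3) -> 8  [called from main, line 47]
Log origin:
  1: from main, line 41
  2: from trim_outliers, line 2
  3: from pack_ledger, line 10
  4: from main, line 44
  5: from audit_lot, line 27
  6: from split_margin, line 18
  7: from main, line 46
  8: from process_batch, line 33
A correct fix: line 49: replace `limit` with `rate`.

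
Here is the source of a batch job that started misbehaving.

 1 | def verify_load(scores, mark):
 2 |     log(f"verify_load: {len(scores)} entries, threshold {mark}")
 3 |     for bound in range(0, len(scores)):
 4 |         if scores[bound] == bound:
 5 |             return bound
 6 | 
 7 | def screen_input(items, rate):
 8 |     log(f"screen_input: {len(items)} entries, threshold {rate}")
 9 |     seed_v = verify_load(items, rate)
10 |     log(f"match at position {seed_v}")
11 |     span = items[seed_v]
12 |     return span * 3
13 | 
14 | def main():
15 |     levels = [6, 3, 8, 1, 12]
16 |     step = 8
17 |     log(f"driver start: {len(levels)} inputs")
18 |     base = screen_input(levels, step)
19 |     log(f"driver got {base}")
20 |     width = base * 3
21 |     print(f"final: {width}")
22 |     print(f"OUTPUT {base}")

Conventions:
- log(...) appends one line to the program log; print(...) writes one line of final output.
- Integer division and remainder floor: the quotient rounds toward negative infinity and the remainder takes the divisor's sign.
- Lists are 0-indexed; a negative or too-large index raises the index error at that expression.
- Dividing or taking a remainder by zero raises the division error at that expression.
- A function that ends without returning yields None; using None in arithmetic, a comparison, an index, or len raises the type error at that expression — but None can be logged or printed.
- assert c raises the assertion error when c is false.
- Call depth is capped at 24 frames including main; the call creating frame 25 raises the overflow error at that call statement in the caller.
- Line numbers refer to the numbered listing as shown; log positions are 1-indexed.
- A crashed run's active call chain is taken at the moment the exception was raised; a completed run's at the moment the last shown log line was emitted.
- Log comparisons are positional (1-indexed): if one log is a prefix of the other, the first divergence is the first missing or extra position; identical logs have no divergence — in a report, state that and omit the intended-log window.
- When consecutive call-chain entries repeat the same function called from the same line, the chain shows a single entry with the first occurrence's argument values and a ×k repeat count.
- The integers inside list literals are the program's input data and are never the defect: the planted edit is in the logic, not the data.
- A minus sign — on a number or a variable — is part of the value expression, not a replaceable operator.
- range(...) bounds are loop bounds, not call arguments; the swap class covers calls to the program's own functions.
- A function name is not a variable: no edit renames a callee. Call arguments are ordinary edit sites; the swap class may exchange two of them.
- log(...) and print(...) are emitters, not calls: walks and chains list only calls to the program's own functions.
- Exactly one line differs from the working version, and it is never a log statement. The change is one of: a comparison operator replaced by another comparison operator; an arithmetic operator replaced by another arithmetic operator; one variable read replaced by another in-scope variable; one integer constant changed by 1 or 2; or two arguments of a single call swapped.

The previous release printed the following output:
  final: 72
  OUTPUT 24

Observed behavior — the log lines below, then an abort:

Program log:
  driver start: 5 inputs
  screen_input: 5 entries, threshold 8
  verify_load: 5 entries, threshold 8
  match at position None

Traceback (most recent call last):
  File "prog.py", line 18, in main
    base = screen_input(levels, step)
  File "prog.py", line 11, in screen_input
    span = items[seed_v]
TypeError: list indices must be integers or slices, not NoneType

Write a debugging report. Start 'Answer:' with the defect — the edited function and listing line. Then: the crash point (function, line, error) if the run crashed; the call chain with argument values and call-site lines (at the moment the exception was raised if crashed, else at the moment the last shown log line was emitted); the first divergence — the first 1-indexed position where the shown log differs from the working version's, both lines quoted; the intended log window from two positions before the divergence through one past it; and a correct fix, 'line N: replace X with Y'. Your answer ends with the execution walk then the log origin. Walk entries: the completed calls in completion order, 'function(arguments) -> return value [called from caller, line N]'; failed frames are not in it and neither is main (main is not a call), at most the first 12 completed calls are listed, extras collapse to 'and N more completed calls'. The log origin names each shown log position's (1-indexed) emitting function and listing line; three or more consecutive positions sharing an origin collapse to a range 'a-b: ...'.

Answer: the defect is in verify_load at line 4.
Key fact: The log first diverges at position 4: the faulty run prints 'match at position None' where the working version prints 'match at position 2'.
Crash: screen_input, line 11, TypeError.
Call chain: main -> screen_input([6, 3, 8, 1, 12], 8) (called at line 18).
First divergence: position 4 — the shown line 'match at position None' should read 'match at position 2'.
Intended log window:
  2: screen_input: 5 entries, threshold 8
  3: verify_load: 5 entries, threshold 8
  4: match at position 2
  5: driver got 24
Execution walk:
  verify_load([6, 3, 8, 1, 12], 8) -> None  [called from screen_input, line 9]
Log origin:
  1: emitted by main (line 17)
  2: emitted by screen_input (line 8)
  3: emitted by verify_load (line 2)
  4: emitted by screen_input (line 10)
A correct fix: line 4: replace `scores[bound] == bound` with `scores[bound] == mark`.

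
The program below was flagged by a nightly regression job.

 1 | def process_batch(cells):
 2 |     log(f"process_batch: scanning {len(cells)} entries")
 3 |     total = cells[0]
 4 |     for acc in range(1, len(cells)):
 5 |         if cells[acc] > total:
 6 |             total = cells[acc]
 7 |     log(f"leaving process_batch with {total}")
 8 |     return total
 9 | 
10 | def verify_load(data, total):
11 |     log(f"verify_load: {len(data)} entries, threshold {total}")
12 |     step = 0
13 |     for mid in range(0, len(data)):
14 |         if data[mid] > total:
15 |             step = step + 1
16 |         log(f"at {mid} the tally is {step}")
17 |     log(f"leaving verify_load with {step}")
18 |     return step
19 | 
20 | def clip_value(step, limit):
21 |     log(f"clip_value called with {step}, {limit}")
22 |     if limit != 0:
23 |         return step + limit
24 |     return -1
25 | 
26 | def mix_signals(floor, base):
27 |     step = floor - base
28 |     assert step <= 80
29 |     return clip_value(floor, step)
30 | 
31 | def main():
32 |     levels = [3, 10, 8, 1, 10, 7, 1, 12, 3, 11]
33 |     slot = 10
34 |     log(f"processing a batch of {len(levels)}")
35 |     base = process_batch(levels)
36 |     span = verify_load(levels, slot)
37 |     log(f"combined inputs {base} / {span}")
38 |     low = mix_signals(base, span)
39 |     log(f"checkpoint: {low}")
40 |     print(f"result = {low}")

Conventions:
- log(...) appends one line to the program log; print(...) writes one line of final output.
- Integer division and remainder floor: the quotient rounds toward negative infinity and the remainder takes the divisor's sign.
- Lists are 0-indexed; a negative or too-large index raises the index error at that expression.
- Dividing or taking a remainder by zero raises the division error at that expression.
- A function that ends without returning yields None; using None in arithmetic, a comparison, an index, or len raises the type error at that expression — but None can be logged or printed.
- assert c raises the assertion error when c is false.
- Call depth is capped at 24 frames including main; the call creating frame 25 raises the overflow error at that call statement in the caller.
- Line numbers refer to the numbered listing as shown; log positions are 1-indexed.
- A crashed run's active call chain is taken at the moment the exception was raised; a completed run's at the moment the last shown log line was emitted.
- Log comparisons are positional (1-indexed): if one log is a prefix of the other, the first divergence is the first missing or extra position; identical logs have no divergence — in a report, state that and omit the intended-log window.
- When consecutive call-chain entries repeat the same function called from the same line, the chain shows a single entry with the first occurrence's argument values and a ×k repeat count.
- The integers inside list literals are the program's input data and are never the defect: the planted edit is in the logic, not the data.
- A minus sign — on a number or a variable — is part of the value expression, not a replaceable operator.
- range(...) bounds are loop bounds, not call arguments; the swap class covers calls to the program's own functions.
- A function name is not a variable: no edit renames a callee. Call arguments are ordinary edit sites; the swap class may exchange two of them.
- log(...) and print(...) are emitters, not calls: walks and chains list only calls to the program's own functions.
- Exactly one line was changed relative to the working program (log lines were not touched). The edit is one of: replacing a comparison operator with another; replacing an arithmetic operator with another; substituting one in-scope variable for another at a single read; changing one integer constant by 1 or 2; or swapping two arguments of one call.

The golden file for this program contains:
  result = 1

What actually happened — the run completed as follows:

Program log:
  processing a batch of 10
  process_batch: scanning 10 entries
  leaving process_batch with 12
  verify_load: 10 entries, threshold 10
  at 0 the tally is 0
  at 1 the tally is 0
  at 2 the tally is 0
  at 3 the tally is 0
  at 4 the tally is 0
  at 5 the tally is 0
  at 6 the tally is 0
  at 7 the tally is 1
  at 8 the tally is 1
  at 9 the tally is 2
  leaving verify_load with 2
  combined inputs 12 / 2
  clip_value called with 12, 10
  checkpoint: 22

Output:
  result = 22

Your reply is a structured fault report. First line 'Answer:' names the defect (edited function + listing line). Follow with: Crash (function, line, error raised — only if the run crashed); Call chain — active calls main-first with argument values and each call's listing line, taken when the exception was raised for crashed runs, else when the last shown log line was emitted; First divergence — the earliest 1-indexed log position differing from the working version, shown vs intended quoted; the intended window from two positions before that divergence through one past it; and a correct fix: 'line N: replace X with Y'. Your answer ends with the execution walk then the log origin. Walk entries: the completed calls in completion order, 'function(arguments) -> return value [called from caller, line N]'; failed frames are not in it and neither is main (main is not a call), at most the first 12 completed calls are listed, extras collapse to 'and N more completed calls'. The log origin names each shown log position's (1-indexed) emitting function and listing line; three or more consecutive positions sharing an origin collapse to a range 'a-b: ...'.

Answer: the defect is in clip_value at line 23.
The tell: The earliest visible damage is log position 18 — 'checkpoint: 22' rather than the intended 'checkpoint: 1'.
Call chain: main.
First divergence: at position 18 the run shows 'checkpoint: 22' where the working version logs 'checkpoint: 1'.
Intended log window:
  16: combined inputs 12 / 2
  17: clip_value called with 12, 10
  18: checkpoint: 1
Execution walk:
  process_batch([3, 10, 8, 1, 10, 7, 1, 12, 3, 11]) -> 12  [called from main, line 35]
  verify_load([3, 10, 8, 1, 10, 7, 1, 12, 3, 11], 10) -> 2  [called from main, line 36]
  clip_value(12, 10) -> 22  [called from mix_signals, line 29]
  mix_signals(12, 2) -> 22  [called from main, line 38]
Log origins:
  1: logged in main at line 34
  2: logged in process_batch at line 2
  3: logged in process_batch at line 7
  4: logged in verify_load at line 11
  5-14: logged in verify_load at line 16
  15: logged in verify_load at line 17
  16: logged in main at line 37
  17: logged in clip_value at line 21
  18: logged in main at line 39
A correct fix: line 23: replace `+` with `//`.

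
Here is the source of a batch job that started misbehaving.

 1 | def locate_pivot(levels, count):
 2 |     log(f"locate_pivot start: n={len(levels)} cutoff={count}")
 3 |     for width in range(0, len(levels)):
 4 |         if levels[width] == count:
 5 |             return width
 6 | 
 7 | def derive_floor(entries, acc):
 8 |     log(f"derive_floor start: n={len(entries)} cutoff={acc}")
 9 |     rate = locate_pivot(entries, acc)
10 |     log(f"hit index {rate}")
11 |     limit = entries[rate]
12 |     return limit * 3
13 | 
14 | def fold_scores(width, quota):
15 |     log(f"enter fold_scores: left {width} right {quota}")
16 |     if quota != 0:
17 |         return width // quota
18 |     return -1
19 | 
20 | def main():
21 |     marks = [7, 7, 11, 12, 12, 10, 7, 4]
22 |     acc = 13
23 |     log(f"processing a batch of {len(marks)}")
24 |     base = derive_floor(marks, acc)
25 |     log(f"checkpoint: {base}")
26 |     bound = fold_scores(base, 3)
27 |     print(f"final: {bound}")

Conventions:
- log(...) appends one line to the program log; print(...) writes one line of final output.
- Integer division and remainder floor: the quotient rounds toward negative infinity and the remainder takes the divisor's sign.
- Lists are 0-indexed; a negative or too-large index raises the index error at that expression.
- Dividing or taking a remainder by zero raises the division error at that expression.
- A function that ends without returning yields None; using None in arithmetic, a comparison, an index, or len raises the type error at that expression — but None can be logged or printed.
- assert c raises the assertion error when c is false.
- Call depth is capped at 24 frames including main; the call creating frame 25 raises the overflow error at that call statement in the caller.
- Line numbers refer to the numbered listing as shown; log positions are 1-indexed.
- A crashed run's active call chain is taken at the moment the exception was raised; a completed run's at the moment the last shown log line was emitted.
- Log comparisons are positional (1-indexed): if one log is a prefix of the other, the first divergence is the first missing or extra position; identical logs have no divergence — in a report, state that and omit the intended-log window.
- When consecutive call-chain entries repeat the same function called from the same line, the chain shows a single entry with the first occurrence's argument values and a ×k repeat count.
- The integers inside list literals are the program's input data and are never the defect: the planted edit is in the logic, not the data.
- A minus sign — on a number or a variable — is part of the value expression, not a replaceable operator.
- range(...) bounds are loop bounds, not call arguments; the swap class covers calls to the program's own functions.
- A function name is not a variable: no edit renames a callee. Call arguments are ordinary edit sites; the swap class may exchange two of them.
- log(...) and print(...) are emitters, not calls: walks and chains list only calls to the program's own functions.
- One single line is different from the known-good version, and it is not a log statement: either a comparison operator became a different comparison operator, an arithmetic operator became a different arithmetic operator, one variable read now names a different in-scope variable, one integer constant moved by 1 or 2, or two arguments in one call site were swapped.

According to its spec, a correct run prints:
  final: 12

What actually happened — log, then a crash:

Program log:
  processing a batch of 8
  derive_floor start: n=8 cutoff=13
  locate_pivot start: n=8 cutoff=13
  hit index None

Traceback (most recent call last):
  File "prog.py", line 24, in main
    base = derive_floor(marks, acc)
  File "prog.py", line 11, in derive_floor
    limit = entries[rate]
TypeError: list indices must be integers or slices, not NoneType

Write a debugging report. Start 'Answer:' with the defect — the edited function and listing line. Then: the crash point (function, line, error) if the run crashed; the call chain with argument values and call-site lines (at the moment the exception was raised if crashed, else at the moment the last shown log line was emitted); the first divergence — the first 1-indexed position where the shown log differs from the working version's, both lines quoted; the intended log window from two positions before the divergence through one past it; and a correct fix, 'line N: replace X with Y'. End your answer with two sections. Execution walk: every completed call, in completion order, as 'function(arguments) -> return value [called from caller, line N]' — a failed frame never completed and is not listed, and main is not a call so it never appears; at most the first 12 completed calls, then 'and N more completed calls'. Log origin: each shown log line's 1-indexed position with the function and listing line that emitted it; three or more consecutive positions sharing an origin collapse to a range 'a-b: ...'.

Answer: the defect is in main at line 22.
Key fact: Log line 2 is where behavior first shows: 'derive_floor start: n=8 cutoff=13' appears instead of 'derive_floor start: n=8 cutoff=12'.
Crash: derive_floor, line 11, TypeError.
Call chain: main -> derive_floor([7, 7, 11, 12, 12, 10, 7, 4], 13) (called at line 24).
First divergence: position 2; shown 'derive_floor start: n=8 cutoff=13' vs intended 'derive_floor start: n=8 cutoff=12'.
Intended log window:
  1: processing a batch of 8
  2: derive_floor start: n=8 cutoff=12
  3: locate_pivot start: n=8 cutoff=12
Execution walk:
  locate_pivot([7, 7, 11, 12, 12, 10, 7, 4], 13) -> None  [called from derive_floor, line 9]
Origin of each log line:
  1: emitted by main (line 23)
  2: emitted by derive_floor (line 8)
  3: emitted by locate_pivot (line 2)
  4: emitted by derive_floor (line 10)
A correct fix: line 22: replace `13` with `12`.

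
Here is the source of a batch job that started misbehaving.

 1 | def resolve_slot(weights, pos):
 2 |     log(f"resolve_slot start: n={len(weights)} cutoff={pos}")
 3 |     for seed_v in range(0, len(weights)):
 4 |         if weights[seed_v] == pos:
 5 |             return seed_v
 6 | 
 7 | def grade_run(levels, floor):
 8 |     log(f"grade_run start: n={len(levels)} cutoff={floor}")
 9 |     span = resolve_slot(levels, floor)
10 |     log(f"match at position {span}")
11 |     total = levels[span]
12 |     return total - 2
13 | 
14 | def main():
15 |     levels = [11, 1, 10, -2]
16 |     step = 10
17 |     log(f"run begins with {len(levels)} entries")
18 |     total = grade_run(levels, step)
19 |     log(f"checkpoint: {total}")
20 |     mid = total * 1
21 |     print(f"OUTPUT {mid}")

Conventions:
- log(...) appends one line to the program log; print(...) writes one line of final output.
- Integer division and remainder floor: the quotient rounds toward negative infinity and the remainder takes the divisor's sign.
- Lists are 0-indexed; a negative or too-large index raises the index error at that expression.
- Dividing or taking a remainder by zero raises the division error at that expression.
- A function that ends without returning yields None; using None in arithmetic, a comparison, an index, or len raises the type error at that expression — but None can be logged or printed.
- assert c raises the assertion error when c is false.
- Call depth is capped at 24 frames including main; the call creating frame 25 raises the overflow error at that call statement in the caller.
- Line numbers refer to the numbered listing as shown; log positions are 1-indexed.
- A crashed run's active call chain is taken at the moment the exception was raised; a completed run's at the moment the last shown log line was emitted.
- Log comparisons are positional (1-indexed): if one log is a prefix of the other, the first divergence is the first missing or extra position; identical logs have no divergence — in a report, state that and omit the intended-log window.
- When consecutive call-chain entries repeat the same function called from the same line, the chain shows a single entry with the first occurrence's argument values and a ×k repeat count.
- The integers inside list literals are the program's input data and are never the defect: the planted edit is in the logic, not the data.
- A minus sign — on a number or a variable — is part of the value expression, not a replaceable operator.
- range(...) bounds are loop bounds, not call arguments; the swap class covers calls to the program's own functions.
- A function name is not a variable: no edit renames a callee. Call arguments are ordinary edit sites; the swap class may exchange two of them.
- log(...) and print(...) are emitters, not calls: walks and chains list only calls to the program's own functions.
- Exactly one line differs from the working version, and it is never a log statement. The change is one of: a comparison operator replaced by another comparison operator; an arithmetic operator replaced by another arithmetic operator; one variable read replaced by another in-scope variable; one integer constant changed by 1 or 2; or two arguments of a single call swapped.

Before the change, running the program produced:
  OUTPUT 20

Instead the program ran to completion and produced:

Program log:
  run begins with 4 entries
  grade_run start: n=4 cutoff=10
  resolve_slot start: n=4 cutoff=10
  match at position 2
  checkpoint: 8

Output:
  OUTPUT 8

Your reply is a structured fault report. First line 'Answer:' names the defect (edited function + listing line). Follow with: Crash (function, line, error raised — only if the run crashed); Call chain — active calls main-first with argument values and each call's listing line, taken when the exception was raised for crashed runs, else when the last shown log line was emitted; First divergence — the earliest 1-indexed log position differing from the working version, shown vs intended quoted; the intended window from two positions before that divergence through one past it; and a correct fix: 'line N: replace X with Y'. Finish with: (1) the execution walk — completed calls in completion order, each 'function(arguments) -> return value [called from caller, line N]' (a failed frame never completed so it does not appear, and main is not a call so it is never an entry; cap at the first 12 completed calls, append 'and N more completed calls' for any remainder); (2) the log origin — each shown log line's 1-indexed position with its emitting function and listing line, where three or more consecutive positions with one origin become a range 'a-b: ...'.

Answer: the defect is in grade_run at line 12.
The tell: At log position 5 the runs split — shown 'checkpoint: 8', but the working version logs 'checkpoint: 20'.
Call chain: main.
First divergence: position 5 — shown 'checkpoint: 8', intended 'checkpoint: 20'.
Intended log window:
  3: resolve_slot start: n=4 cutoff=10
  4: match at position 2
  5: checkpoint: 20
Execution walk:
  resolve_slot([11, 1, 10, -2], 10) -> 2  [called from grade_run, line 9]
  grade_run([11, 1, 10, -2], 10) -> 8  [called from main, line 18]
Log origin:
  1: emitted by main (line 17)
  2: emitted by grade_run (line 8)
  3: emitted by resolve_slot (line 2)
  4: emitted by grade_run (line 10)
  5: emitted by main (line 19)
A correct fix: line 12: replace `-` with `*`.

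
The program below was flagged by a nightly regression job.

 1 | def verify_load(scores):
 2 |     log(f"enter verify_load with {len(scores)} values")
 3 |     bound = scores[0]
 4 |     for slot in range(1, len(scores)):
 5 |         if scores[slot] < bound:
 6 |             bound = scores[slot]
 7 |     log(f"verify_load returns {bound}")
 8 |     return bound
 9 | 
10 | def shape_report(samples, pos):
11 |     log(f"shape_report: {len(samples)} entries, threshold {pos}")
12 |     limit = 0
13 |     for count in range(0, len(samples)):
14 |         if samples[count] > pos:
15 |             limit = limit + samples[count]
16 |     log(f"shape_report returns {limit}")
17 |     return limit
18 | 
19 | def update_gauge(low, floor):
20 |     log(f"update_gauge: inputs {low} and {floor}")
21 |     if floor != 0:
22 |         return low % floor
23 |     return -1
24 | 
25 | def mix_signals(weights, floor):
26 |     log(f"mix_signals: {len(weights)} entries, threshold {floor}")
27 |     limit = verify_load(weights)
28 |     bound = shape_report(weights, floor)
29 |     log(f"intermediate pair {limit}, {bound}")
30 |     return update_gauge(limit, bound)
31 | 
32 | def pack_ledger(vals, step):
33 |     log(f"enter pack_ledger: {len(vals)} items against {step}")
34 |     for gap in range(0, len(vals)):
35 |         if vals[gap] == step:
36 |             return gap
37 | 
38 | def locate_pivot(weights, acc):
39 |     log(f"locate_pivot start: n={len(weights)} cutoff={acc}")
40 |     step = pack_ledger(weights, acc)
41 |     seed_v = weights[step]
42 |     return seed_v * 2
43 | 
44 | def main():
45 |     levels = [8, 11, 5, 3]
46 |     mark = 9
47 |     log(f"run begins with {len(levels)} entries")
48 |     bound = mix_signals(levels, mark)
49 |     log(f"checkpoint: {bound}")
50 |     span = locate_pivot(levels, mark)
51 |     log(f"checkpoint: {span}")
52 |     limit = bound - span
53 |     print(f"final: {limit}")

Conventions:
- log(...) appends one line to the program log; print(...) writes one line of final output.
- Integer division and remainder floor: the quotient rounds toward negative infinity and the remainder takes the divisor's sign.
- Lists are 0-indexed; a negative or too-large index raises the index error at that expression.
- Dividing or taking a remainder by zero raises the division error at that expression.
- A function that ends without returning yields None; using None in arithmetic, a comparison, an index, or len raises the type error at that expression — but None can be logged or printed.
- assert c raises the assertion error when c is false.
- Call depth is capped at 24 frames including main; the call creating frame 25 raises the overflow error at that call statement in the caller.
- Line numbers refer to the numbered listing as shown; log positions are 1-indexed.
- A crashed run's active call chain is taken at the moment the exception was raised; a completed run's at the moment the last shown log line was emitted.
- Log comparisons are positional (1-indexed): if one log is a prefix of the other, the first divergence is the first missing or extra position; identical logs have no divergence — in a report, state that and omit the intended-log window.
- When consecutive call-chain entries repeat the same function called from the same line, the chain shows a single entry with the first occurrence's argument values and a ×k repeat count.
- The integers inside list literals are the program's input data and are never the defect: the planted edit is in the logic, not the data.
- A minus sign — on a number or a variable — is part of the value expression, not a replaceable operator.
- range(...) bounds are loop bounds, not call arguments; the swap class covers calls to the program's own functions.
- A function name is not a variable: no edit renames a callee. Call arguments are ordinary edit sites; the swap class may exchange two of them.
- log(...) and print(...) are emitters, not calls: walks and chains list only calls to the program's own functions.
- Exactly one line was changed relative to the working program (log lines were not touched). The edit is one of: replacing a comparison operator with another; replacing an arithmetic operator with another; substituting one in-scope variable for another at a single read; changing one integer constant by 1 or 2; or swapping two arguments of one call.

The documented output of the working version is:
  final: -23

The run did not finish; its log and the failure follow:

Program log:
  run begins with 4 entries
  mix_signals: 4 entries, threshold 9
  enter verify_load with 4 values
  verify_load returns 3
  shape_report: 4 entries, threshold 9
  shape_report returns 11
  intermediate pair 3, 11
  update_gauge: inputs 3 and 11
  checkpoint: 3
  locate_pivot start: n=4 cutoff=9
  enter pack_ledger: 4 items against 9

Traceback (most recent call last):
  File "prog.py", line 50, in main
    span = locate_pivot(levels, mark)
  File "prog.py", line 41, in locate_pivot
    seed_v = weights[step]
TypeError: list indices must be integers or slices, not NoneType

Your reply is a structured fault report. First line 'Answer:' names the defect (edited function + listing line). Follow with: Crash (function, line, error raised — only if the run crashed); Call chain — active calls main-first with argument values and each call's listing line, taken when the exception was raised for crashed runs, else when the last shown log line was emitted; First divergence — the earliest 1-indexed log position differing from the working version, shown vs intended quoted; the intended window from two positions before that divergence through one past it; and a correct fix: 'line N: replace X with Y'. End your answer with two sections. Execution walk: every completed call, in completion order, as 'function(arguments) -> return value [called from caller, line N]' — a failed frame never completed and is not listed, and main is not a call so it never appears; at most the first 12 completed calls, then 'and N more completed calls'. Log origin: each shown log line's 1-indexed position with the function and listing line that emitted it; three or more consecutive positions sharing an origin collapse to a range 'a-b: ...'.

Answer: the defect is in main at line 46.
Key observation: Log line 2 is where behavior first shows: 'mix_signals: 4 entries, threshold 9' appears instead of 'mix_signals: 4 entries, threshold 11'.
Crash: locate_pivot, line 41, TypeError.
Call chain: main -> locate_pivot([8, 11, 5, 3], 9) (called at line 50).
First divergence: position 2 — shown 'mix_signals: 4 entries, threshold 9', intended 'mix_signals: 4 entries, threshold 11'.
Intended log window:
  1: run begins with 4 entries
  2: mix_signals: 4 entries, threshold 11
  3: enter verify_load with 4 values
Execution walk:
  verify_load([8, 11, 5, 3]) -> 3  [called from mix_signals, line 27]
  shape_report([8, 11, 5, 3], 9) -> 11  [called from mix_signals, line 28]
  update_gauge(3, 11) -> 3  [called from mix_signals, line 30]
  mix_signals([8, 11, 5, 3], 9) -> 3  [called from main, line 48]
  pack_ledger([8, 11, 5, 3], 9) -> None  [called from locate_pivot, line 40]
Log origin:
  1: from main, line 47
  2: from mix_signals, line 26
  3: from verify_load, line 2
  4: from verify_load, line 7
  5: from shape_report, line 11
  6: from shape_report, line 16
  7: from mix_signals, line 29
  8: from update_gauge, line 20
  9: from main, line 49
  10: from locate_pivot, line 39
  11: from pack_ledger, line 33
A correct fix: line 46: replace `9` with `11`.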